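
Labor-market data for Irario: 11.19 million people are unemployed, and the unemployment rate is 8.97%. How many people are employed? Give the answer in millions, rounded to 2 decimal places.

About 113.56 million are employed.

Labor force = U / u = 11.19 / 0.0897 ≈ 124.75 million.
Employed = labor force − unemployed = 124.75 − 11.19 = 113.56 million.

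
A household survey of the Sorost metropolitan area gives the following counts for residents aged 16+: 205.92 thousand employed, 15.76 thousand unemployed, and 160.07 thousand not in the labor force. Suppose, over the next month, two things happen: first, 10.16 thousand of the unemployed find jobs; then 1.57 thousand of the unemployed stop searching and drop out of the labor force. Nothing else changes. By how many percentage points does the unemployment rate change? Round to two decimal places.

Initially, labor force = 205.92 + 15.76 = 221.68 thousand, so u = 15.76/221.68 = 7.11%.
After the first change, unemployed falls and employed rises by 10.16; labor force unchanged → E = 216.08, U = 5.60, labor force = 221.68 thousand.
After the second change, unemployed and labor force both fall by 1.57 → E = 216.08, U = 4.03, labor force = 220.11 thousand.
New unemployment rate = 4.03 / 220.11 = 1.83%.
Change = 1.83% − 7.11% = −5.28 percentage points.

The unemployment rate changes by −5.28 percentage points.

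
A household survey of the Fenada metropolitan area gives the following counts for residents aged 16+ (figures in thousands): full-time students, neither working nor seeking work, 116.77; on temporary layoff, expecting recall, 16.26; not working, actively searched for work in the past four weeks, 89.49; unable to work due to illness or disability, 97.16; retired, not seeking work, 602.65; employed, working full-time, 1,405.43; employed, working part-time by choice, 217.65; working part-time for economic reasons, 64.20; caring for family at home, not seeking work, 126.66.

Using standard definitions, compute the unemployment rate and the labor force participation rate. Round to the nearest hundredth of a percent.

Employed = 1,405.43 + 217.65 + 64.20 = 1,687.28 thousand (anyone who worked, including part-time for economic reasons, counts as employed).
Unemployed = 16.26 + 89.49 = 105.75 thousand (jobless and actively searching, or on temporary layoff).
Labor force = 1,687.28 + 105.75 = 1,793.03 thousand.
Not in labor force = 116.77 + 97.16 + 602.65 + 126.66 = 943.24 thousand (those not working and not actively searching are outside the labor force).
Civilian working-age population = 1,793.03 + 943.24 = 2,736.27 thousand.
Unemployment rate = 105.75 / 1,793.03 = 5.90%.
Labor force participation rate = 1,793.03 / 2,736.27 = 65.53%.

Unemployment rate ≈ 5.90%; labor force participation rate ≈ 65.53%.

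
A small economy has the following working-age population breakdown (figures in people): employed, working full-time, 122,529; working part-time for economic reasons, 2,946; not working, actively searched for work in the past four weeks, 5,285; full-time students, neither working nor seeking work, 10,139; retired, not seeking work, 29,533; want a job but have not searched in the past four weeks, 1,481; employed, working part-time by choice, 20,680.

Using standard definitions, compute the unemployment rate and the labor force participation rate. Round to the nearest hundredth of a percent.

Employed = 122,529 + 2,946 + 20,680 = 146,155 (anyone who worked, including part-time for economic reasons, counts as employed).
Unemployed = 5,285.
Labor force = 146,155 + 5,285 = 151,440.
Not in labor force = 10,139 + 29,533 + 1,481 = 41,153 (those not working and not actively searching are outside the labor force — including those who want a job but have given up searching).
Civilian working-age population = 151,440 + 41,153 = 192,593.
Unemployment rate = 5,285 / 151,440 = 3.49%.
Labor force participation rate = 151,440 / 192,593 = 78.63%.

Unemployment rate ≈ 3.49%; labor force participation rate ≈ 78.63%.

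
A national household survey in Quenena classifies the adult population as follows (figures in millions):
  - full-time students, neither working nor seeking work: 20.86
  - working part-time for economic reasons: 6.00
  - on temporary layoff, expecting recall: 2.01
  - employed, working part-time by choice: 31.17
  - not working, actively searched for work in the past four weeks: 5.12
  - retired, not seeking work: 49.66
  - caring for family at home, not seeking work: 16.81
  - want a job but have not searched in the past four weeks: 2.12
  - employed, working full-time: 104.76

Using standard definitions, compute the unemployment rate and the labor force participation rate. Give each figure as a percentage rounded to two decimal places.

Unemployment rate ≈ 4.78%; labor force participation rate ≈ 62.50%.

Employed = 6.00 + 31.17 + 104.76 = 141.93 million (anyone who worked, including part-time for economic reasons, counts as employed).
Unemployed = 2.01 + 5.12 = 7.13 million (jobless and actively searching, or on temporary layoff).
Labor force = 141.93 + 7.13 = 149.06 million.
Not in labor force = 20.86 + 49.66 + 16.81 + 2.12 = 89.45 million (those not working and not actively searching are outside the labor force — including those who want a job but have given up searching).
Civilian working-age population = 149.06 + 89.45 = 238.51 million.
Unemployment rate = 7.13 / 149.06 = 4.78%.
Labor force participation rate = 149.06 / 238.51 = 62.50%.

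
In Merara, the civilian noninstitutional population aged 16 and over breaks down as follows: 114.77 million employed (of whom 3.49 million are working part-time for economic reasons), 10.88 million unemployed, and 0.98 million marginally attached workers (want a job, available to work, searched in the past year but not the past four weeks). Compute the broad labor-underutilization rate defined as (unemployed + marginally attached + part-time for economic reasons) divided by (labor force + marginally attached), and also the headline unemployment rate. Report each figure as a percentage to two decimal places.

Broad underutilization rate ≈ 12.12%; headline unemployment rate ≈ 8.66%.

Labor force = 114.77 + 10.88 = 125.65 million.
Numerator = 10.88 + 0.98 + 3.49 = 15.35 million.
Denominator = 125.65 + 0.98 = 126.63 million.
Broad rate = 15.35 / 126.63 = 12.12%.
Headline unemployment rate = 10.88 / 125.65 = 8.66%.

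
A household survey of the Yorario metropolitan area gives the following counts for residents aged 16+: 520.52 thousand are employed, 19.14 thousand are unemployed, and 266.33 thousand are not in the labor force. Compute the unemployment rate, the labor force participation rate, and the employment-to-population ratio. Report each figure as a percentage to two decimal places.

Unemployment rate ≈ 3.55%; labor force participation rate ≈ 66.96%; employment-population ratio ≈ 64.58%.

Labor force = employed + unemployed = 520.52 + 19.14 = 539.66 thousand.
Working-age population = 539.66 + 266.33 = 805.99 thousand.
Unemployment rate = 19.14 / 539.66 = 3.55%.
Labor force participation rate = 539.66 / 805.99 = 66.96%.
Employment-population ratio = 520.52 / 805.99 = 64.58%.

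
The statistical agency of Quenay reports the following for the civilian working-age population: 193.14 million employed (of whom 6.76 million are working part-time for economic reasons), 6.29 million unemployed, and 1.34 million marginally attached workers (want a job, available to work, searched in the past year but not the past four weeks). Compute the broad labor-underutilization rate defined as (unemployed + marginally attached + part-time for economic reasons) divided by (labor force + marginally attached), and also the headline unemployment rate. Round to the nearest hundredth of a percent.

Labor force = 193.14 + 6.29 = 199.43 million.
Numerator = 6.29 + 1.34 + 6.76 = 14.39 million.
Denominator = 199.43 + 1.34 = 200.77 million.
Broad rate = 14.39 / 200.77 = 7.17%.
Headline unemployment rate = 6.29 / 199.43 = 3.15%.

Broad underutilization rate ≈ 7.17%; headline unemployment rate ≈ 3.15%.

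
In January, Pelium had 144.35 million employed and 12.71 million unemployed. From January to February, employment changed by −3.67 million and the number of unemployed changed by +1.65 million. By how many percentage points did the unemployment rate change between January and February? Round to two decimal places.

January: labor force = 144.35 + 12.71 = 157.06; u = 12.71/157.06 = 8.09%.
February: labor force = 140.68 + 14.36 = 155.04; u = 14.36/155.04 = 9.26%.
Change = 9.26% − 8.09% = +1.17 pp.

The unemployment rate changed by +1.17 percentage points.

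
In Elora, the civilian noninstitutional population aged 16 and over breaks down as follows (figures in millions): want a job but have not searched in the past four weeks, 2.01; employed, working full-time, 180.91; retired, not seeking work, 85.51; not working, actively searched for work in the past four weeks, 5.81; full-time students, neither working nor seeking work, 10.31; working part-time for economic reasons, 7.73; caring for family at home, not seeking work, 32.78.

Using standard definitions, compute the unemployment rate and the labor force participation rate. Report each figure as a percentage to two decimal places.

Employed = 180.91 + 7.73 = 188.64 million (anyone who worked, including part-time for economic reasons, counts as employed).
Unemployed = 5.81 million.
Labor force = 188.64 + 5.81 = 194.45 million.
Not in labor force = 2.01 + 85.51 + 10.31 + 32.78 = 130.61 million (those not working and not actively searching are outside the labor force — including those who want a job but have given up searching).
Civilian working-age population = 194.45 + 130.61 = 325.06 million.
Unemployment rate = 5.81 / 194.45 = 2.99%.
Labor force participation rate = 194.45 / 325.06 = 59.82%.

Unemployment rate ≈ 2.99%; labor force participation rate ≈ 59.82%.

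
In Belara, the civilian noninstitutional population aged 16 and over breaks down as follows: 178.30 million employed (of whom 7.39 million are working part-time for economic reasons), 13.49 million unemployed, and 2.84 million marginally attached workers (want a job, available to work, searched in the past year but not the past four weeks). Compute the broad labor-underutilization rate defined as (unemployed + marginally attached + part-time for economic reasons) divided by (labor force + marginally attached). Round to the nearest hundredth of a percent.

Broad underutilization rate ≈ 12.19%.

Labor force = 178.30 + 13.49 = 191.79 million.
Numerator = 13.49 + 2.84 + 7.39 = 23.72 million.
Denominator = 191.79 + 2.84 = 194.63 million.
Broad rate = 23.72 / 194.63 = 12.19%.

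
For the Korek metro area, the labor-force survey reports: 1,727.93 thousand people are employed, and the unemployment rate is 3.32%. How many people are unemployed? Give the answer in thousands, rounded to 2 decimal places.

About 59.34 thousand are unemployed.

Let U be the number unemployed. The labor force is E + U, and U/(E+U) = 0.0332.
So U = 0.0332 × 1,727.93 / (1 − 0.0332) = 57.3673 / 0.9668 ≈ 59.34 thousand.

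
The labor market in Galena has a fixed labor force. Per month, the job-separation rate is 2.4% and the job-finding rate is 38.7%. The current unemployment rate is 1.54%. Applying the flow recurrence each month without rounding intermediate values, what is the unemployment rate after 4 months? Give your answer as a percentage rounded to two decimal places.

Unemployment rate after four months ≈ 5.32%.

With a fixed labor force, u_{t+1} = u_t + s·(1−u_t) − f·u_t = u_t·(1−s−f) + s.
Here 1−s−f = 0.589 and s = 0.024.
u_1 = 0.015400 × 0.589 + 0.024 = 0.033071.
u_2 = 0.033071 × 0.589 + 0.024 = 0.043479.
u_3 = 0.043479 × 0.589 + 0.024 = 0.049609.
u_4 = 0.049609 × 0.589 + 0.024 = 0.053220.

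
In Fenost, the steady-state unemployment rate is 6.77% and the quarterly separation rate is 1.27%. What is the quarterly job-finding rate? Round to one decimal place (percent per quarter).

From u* = s/(s+f): f = s·(1−u)/u.
f = 1.27 × (1 − 0.0677) / 0.0677 = 1.1840 / 0.0677 ≈ 17.5% per quarter.

Job-finding rate ≈ 17.5% per quarter.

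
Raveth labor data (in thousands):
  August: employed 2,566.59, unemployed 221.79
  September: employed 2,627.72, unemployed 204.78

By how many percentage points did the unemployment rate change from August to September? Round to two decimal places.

August: labor force = 2,566.59 + 221.79 = 2,788.38; u = 221.79/2,788.38 = 7.95%.
September: labor force = 2,627.72 + 204.78 = 2,832.50; u = 204.78/2,832.50 = 7.23%.
Change = 7.23% − 7.95% = −0.72 pp.

The unemployment rate changed by −0.72 percentage points.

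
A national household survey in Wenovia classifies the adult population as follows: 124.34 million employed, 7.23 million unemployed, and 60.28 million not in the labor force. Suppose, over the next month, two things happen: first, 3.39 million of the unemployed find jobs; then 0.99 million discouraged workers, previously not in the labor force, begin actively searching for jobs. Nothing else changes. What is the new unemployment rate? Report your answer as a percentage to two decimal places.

New unemployment rate ≈ 3.64%.

Initially, labor force = 124.34 + 7.23 = 131.57 million, so u = 7.23/131.57 = 5.50%.
After the first change, unemployed falls and employed rises by 3.39; labor force unchanged → E = 127.73, U = 3.84, labor force = 131.57 million.
After the second change, unemployed and labor force both rise by 0.99 → E = 127.73, U = 4.83, labor force = 132.56 million.
New unemployment rate = 4.83 / 132.56 = 3.64%.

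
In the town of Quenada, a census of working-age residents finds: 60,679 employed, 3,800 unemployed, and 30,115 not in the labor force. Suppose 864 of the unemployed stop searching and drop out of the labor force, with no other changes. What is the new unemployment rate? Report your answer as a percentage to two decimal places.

New unemployment rate ≈ 4.62%.

Initially, labor force = 60,679 + 3,800 = 64,479, so u = 3,800/64,479 = 5.89%.
After the change, unemployed and labor force both fall by 864 → E = 60,679, U = 2,936, labor force = 63,615.
New unemployment rate = 2,936 / 63,615 = 4.62%.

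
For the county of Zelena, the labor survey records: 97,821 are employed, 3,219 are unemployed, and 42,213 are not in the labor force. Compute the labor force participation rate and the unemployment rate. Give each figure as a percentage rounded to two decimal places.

Labor force participation rate ≈ 70.53%; unemployment rate ≈ 3.19%.

Labor force = employed + unemployed = 97,821 + 3,219 = 101,040.
Working-age population = 101,040 + 42,213 = 143,253.
Unemployment rate = 3,219 / 101,040 = 3.19%.
Labor force participation rate = 101,040 / 143,253 = 70.53%.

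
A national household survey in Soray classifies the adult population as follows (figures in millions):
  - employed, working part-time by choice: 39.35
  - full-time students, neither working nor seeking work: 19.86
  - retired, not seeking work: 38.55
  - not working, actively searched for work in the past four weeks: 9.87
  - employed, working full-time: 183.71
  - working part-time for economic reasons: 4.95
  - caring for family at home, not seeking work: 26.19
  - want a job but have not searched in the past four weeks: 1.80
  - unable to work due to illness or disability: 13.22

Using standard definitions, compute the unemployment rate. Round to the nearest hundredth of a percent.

Employed = 39.35 + 183.71 + 4.95 = 228.01 million (anyone who worked, including part-time for economic reasons, counts as employed).
Unemployed = 9.87 million.
Labor force = 228.01 + 9.87 = 237.88 million.
Unemployment rate = 9.87 / 237.88 = 4.15%.

Unemployment rate ≈ 4.15%.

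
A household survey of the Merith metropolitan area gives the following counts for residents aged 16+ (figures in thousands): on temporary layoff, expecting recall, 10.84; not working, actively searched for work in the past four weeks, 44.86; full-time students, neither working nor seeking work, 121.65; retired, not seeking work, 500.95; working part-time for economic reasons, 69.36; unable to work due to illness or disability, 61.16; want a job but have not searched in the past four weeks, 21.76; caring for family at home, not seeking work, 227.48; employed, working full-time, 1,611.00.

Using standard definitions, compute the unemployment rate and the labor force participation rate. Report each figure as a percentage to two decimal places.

Employed = 69.36 + 1,611.00 = 1,680.36 thousand (anyone who worked, including part-time for economic reasons, counts as employed).
Unemployed = 10.84 + 44.86 = 55.70 thousand (jobless and actively searching, or on temporary layoff).
Labor force = 1,680.36 + 55.70 = 1,736.06 thousand.
Not in labor force = 121.65 + 500.95 + 61.16 + 21.76 + 227.48 = 933.00 thousand (those not working and not actively searching are outside the labor force — including those who want a job but have given up searching).
Civilian working-age population = 1,736.06 + 933.00 = 2,669.06 thousand.
Unemployment rate = 55.70 / 1,736.06 = 3.21%.
Labor force participation rate = 1,736.06 / 2,669.06 = 65.04%.

Unemployment rate ≈ 3.21%; labor force participation rate ≈ 65.04%.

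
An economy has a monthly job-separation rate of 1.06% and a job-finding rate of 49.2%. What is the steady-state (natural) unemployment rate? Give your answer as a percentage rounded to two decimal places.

Steady-state unemployment rate ≈ 2.11%.

At steady state the flows balance: s·E = f·U, so U/(E+U) = s/(s+f).
u* = 1.06 / (1.06 + 49.2) = 1.06 / 50.26 = 2.11%.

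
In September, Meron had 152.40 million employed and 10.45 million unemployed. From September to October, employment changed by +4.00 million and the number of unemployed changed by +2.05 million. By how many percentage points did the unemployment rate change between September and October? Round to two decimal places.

September: labor force = 152.40 + 10.45 = 162.85; u = 10.45/162.85 = 6.42%.
October: labor force = 156.40 + 12.50 = 168.90; u = 12.50/168.90 = 7.40%.
Change = 7.40% − 6.42% = +0.98 pp.

The unemployment rate changed by +0.98 percentage points.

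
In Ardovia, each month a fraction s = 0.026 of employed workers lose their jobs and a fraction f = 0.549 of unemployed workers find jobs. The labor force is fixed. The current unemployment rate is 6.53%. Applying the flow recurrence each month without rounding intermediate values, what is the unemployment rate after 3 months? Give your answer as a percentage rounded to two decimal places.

With a fixed labor force, u_{t+1} = u_t + s·(1−u_t) − f·u_t = u_t·(1−s−f) + s.
Here 1−s−f = 0.425 and s = 0.026.
u_1 = 0.065300 × 0.425 + 0.026 = 0.053752.
u_2 = 0.053752 × 0.425 + 0.026 = 0.048845.
u_3 = 0.048845 × 0.425 + 0.026 = 0.046759.

Unemployment rate after three months ≈ 4.68%.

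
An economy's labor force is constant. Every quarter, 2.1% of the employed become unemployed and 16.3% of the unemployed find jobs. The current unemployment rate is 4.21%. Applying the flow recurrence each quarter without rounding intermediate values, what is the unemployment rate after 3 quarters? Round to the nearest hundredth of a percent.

Unemployment rate after three quarters ≈ 7.50%.

With a fixed labor force, u_{t+1} = u_t + s·(1−u_t) − f·u_t = u_t·(1−s−f) + s.
Here 1−s−f = 0.816 and s = 0.021.
u_1 = 0.042100 × 0.816 + 0.021 = 0.055354.
u_2 = 0.055354 × 0.816 + 0.021 = 0.066169.
u_3 = 0.066169 × 0.816 + 0.021 = 0.074994.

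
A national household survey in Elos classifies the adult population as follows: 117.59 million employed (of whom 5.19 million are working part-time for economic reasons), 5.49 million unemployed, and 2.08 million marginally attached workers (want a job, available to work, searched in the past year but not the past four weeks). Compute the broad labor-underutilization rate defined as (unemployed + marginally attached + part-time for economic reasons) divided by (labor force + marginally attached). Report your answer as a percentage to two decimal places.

Labor force = 117.59 + 5.49 = 123.08 million.
Numerator = 5.49 + 2.08 + 5.19 = 12.76 million.
Denominator = 123.08 + 2.08 = 125.16 million.
Broad rate = 12.76 / 125.16 = 10.19%.

Broad underutilization rate ≈ 10.19%.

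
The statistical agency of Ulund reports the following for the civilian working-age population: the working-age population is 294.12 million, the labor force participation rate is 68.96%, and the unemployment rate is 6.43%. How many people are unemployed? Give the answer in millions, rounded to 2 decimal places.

Labor force = 0.6896 × 294.12 = 202.83 million.
Unemployed = 0.0643 × 202.83 ≈ 13.04 million.

About 13.04 million are unemployed.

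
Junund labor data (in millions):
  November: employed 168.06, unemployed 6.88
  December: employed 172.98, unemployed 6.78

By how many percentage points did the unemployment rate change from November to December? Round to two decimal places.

The unemployment rate changed by −0.16 percentage points.

November: labor force = 168.06 + 6.88 = 174.94; u = 6.88/174.94 = 3.93%.
December: labor force = 172.98 + 6.78 = 179.76; u = 6.78/179.76 = 3.77%.
Change = 3.77% − 3.93% = −0.16 pp.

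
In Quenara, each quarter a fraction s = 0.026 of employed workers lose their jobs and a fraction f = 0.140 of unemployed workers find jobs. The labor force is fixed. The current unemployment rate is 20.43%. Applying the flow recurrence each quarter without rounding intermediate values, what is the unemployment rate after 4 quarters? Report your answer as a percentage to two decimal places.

With a fixed labor force, u_{t+1} = u_t + s·(1−u_t) − f·u_t = u_t·(1−s−f) + s.
Here 1−s−f = 0.834 and s = 0.026.
u_1 = 0.204300 × 0.834 + 0.026 = 0.196386.
u_2 = 0.196386 × 0.834 + 0.026 = 0.189786.
u_3 = 0.189786 × 0.834 + 0.026 = 0.184282.
u_4 = 0.184282 × 0.834 + 0.026 = 0.179691.

Unemployment rate after four quarters ≈ 17.97%.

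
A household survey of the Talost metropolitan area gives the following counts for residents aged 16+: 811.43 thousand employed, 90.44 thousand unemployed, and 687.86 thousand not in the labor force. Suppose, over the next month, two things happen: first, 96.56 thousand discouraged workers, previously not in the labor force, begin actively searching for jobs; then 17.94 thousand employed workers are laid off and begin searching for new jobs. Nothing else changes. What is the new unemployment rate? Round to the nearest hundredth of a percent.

New unemployment rate ≈ 20.53%.

Initially, labor force = 811.43 + 90.44 = 901.87 thousand, so u = 90.44/901.87 = 10.03%.
After the first change, unemployed and labor force both rise by 96.56 → E = 811.43, U = 187.00, labor force = 998.43 thousand.
After the second change, employed falls and unemployed rises by 17.94; labor force unchanged → E = 793.49, U = 204.94, labor force = 998.43 thousand.
New unemployment rate = 204.94 / 998.43 = 20.53%.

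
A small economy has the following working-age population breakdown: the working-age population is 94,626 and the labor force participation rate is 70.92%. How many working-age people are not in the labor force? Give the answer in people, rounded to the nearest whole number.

Share not in the labor force = 1 − 0.7092 = 0.2908.
Not in labor force = 0.2908 × 94,626 ≈ 27,517.

About 27,517 are not in the labor force.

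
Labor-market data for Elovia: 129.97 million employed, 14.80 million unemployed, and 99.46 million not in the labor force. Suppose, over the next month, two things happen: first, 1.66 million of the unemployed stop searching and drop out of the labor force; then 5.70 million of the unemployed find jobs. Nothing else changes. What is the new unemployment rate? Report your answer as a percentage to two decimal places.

New unemployment rate ≈ 5.20%.

Initially, labor force = 129.97 + 14.80 = 144.77 million, so u = 14.80/144.77 = 10.22%.
After the first change, unemployed and labor force both fall by 1.66 → E = 129.97, U = 13.14, labor force = 143.11 million.
After the second change, unemployed falls and employed rises by 5.70; labor force unchanged → E = 135.67, U = 7.44, labor force = 143.11 million.
New unemployment rate = 7.44 / 143.11 = 5.20%.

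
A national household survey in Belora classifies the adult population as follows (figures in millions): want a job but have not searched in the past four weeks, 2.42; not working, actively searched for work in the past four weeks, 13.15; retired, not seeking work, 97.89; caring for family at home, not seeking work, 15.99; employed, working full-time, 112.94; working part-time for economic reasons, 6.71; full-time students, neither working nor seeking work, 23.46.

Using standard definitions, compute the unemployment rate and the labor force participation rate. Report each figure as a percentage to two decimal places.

Unemployment rate ≈ 9.90%; labor force participation rate ≈ 48.72%.

Employed = 112.94 + 6.71 = 119.65 million (anyone who worked, including part-time for economic reasons, counts as employed).
Unemployed = 13.15 million.
Labor force = 119.65 + 13.15 = 132.80 million.
Not in labor force = 2.42 + 97.89 + 15.99 + 23.46 = 139.76 million (those not working and not actively searching are outside the labor force — including those who want a job but have given up searching).
Civilian working-age population = 132.80 + 139.76 = 272.56 million.
Unemployment rate = 13.15 / 132.80 = 9.90%.
Labor force participation rate = 132.80 / 272.56 = 48.72%.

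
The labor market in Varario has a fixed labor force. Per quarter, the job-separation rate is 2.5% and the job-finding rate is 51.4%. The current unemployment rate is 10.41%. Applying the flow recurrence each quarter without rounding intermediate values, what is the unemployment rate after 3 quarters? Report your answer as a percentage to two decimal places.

With a fixed labor force, u_{t+1} = u_t + s·(1−u_t) − f·u_t = u_t·(1−s−f) + s.
Here 1−s−f = 0.461 and s = 0.025.
u_1 = 0.104100 × 0.461 + 0.025 = 0.072990.
u_2 = 0.072990 × 0.461 + 0.025 = 0.058648.
u_3 = 0.058648 × 0.461 + 0.025 = 0.052037.

Unemployment rate after three quarters ≈ 5.20%.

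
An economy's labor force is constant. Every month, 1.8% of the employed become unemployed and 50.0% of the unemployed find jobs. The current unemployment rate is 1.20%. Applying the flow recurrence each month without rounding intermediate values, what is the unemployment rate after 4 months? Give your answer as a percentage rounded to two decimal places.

Unemployment rate after four months ≈ 3.35%.

With a fixed labor force, u_{t+1} = u_t + s·(1−u_t) − f·u_t = u_t·(1−s−f) + s.
Here 1−s−f = 0.482 and s = 0.018.
u_1 = 0.012000 × 0.482 + 0.018 = 0.023784.
u_2 = 0.023784 × 0.482 + 0.018 = 0.029464.
u_3 = 0.029464 × 0.482 + 0.018 = 0.032202.
u_4 = 0.032202 × 0.482 + 0.018 = 0.033521.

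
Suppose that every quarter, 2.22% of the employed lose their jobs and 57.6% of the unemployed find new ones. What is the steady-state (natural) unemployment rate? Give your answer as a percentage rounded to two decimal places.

At steady state the flows balance: s·E = f·U, so U/(E+U) = s/(s+f).
u* = 2.22 / (2.22 + 57.6) = 2.22 / 59.82 = 3.71%.

Steady-state unemployment rate ≈ 3.71%.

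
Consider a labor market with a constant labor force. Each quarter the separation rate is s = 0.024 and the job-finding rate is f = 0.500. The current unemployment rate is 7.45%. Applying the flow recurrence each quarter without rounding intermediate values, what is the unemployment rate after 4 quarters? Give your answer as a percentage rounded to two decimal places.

With a fixed labor force, u_{t+1} = u_t + s·(1−u_t) − f·u_t = u_t·(1−s−f) + s.
Here 1−s−f = 0.476 and s = 0.024.
u_1 = 0.074500 × 0.476 + 0.024 = 0.059462.
u_2 = 0.059462 × 0.476 + 0.024 = 0.052304.
u_3 = 0.052304 × 0.476 + 0.024 = 0.048897.
u_4 = 0.048897 × 0.476 + 0.024 = 0.047275.

Unemployment rate after four quarters ≈ 4.73%.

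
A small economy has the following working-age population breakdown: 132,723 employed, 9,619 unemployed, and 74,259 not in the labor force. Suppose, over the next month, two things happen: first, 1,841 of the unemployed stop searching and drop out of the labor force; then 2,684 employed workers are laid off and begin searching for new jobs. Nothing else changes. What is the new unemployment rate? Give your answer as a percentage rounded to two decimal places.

Initially, labor force = 132,723 + 9,619 = 142,342, so u = 9,619/142,342 = 6.76%.
After the first change, unemployed and labor force both fall by 1,841 → E = 132,723, U = 7,778, labor force = 140,501.
After the second change, employed falls and unemployed rises by 2,684; labor force unchanged → E = 130,039, U = 10,462, labor force = 140,501.
New unemployment rate = 10,462 / 140,501 = 7.45%.

New unemployment rate ≈ 7.45%.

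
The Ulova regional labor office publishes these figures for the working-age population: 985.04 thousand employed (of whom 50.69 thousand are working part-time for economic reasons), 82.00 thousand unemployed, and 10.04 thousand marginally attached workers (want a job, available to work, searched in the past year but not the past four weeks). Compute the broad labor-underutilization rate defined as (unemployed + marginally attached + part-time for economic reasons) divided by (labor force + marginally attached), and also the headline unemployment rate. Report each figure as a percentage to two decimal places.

Broad underutilization rate ≈ 13.25%; headline unemployment rate ≈ 7.68%.

Labor force = 985.04 + 82.00 = 1,067.04 thousand.
Numerator = 82.00 + 10.04 + 50.69 = 142.73 thousand.
Denominator = 1,067.04 + 10.04 = 1,077.08 thousand.
Broad rate = 142.73 / 1,077.08 = 13.25%.
Headline unemployment rate = 82.00 / 1,067.04 = 7.68%.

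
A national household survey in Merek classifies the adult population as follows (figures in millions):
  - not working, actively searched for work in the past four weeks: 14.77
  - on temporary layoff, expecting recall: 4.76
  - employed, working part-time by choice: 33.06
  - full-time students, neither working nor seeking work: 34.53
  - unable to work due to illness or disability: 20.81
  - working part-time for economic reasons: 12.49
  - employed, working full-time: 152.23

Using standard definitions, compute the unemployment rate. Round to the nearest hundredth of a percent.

Unemployment rate ≈ 8.99%.

Employed = 33.06 + 12.49 + 152.23 = 197.78 million (anyone who worked, including part-time for economic reasons, counts as employed).
Unemployed = 14.77 + 4.76 = 19.53 million (jobless and actively searching, or on temporary layoff).
Labor force = 197.78 + 19.53 = 217.31 million.
Unemployment rate = 19.53 / 217.31 = 8.99%.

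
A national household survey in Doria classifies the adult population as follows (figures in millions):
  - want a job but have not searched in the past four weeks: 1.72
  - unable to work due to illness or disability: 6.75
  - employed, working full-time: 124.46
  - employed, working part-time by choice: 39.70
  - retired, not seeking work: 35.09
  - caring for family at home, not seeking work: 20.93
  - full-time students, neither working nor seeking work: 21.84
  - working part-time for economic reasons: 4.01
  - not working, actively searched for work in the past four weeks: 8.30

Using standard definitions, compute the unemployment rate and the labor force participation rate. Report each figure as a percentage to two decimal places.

Unemployment rate ≈ 4.70%; labor force participation rate ≈ 67.15%.

Employed = 124.46 + 39.70 + 4.01 = 168.17 million (anyone who worked, including part-time for economic reasons, counts as employed).
Unemployed = 8.30 million.
Labor force = 168.17 + 8.30 = 176.47 million.
Not in labor force = 1.72 + 6.75 + 35.09 + 20.93 + 21.84 = 86.33 million (those not working and not actively searching are outside the labor force — including those who want a job but have given up searching).
Civilian working-age population = 176.47 + 86.33 = 262.80 million.
Unemployment rate = 8.30 / 176.47 = 4.70%.
Labor force participation rate = 176.47 / 262.80 = 67.15%.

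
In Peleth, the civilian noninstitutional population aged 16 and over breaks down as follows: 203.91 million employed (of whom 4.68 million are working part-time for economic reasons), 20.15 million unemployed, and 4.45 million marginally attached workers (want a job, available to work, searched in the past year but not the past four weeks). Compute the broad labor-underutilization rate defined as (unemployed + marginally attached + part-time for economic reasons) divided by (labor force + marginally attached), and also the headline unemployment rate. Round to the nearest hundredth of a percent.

Broad underutilization rate ≈ 12.81%; headline unemployment rate ≈ 8.99%.

Labor force = 203.91 + 20.15 = 224.06 million.
Numerator = 20.15 + 4.45 + 4.68 = 29.28 million.
Denominator = 224.06 + 4.45 = 228.51 million.
Broad rate = 29.28 / 228.51 = 12.81%.
Headline unemployment rate = 20.15 / 224.06 = 8.99%.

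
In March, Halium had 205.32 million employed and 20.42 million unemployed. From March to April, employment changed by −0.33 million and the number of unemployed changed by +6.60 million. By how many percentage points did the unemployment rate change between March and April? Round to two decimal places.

March: labor force = 205.32 + 20.42 = 225.74; u = 20.42/225.74 = 9.05%.
April: labor force = 204.99 + 27.02 = 232.01; u = 27.02/232.01 = 11.65%.
Change = 11.65% − 9.05% = +2.60 pp.

The unemployment rate changed by +2.60 percentage points.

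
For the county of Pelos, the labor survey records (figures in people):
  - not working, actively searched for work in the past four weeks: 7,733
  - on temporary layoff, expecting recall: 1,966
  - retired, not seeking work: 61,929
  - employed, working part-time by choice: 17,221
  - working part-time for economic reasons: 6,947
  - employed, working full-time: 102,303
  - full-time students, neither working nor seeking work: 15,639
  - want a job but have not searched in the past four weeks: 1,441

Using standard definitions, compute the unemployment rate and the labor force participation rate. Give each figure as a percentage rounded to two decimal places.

Unemployment rate ≈ 7.12%; labor force participation rate ≈ 63.28%.

Employed = 17,221 + 6,947 + 102,303 = 126,471 (anyone who worked, including part-time for economic reasons, counts as employed).
Unemployed = 7,733 + 1,966 = 9,699 (jobless and actively searching, or on temporary layoff).
Labor force = 126,471 + 9,699 = 136,170.
Not in labor force = 61,929 + 15,639 + 1,441 = 79,009 (those not working and not actively searching are outside the labor force — including those who want a job but have given up searching).
Civilian working-age population = 136,170 + 79,009 = 215,179.
Unemployment rate = 9,699 / 136,170 = 7.12%.
Labor force participation rate = 136,170 / 215,179 = 63.28%.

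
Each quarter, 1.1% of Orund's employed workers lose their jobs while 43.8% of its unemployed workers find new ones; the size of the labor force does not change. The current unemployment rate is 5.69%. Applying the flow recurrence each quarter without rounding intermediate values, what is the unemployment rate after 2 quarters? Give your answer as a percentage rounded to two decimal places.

With a fixed labor force, u_{t+1} = u_t + s·(1−u_t) − f·u_t = u_t·(1−s−f) + s.
Here 1−s−f = 0.551 and s = 0.011.
u_1 = 0.056900 × 0.551 + 0.011 = 0.042352.
u_2 = 0.042352 × 0.551 + 0.011 = 0.034336.

Unemployment rate after two quarters ≈ 3.43%.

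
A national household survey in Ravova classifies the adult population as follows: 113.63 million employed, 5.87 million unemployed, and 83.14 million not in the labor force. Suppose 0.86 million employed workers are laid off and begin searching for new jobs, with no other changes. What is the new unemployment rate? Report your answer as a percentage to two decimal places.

Initially, labor force = 113.63 + 5.87 = 119.50 million, so u = 5.87/119.50 = 4.91%.
After the change, employed falls and unemployed rises by 0.86; labor force unchanged → E = 112.77, U = 6.73, labor force = 119.50 million.
New unemployment rate = 6.73 / 119.50 = 5.63%.

New unemployment rate ≈ 5.63%.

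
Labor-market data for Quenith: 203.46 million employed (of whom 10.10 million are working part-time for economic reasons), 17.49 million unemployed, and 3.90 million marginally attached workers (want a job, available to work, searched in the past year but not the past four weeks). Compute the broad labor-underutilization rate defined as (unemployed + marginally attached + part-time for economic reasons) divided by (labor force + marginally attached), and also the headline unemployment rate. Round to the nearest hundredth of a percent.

Labor force = 203.46 + 17.49 = 220.95 million.
Numerator = 17.49 + 3.90 + 10.10 = 31.49 million.
Denominator = 220.95 + 3.90 = 224.85 million.
Broad rate = 31.49 / 224.85 = 14.00%.
Headline unemployment rate = 17.49 / 220.95 = 7.92%.

Broad underutilization rate ≈ 14.00%; headline unemployment rate ≈ 7.92%.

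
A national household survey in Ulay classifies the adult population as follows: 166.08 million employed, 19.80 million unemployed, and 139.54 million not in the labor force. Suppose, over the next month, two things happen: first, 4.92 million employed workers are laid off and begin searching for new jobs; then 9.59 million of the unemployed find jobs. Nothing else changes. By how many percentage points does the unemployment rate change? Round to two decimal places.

Initially, labor force = 166.08 + 19.80 = 185.88 million, so u = 19.80/185.88 = 10.65%.
After the first change, employed falls and unemployed rises by 4.92; labor force unchanged → E = 161.16, U = 24.72, labor force = 185.88 million.
After the second change, unemployed falls and employed rises by 9.59; labor force unchanged → E = 170.75, U = 15.13, labor force = 185.88 million.
New unemployment rate = 15.13 / 185.88 = 8.14%.
Change = 8.14% − 10.65% = −2.51 percentage points.

The unemployment rate changes by −2.51 percentage points.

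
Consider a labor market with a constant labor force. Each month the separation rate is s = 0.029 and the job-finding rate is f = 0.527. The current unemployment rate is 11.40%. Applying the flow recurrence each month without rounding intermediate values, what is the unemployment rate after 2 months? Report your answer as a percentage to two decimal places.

With a fixed labor force, u_{t+1} = u_t + s·(1−u_t) − f·u_t = u_t·(1−s−f) + s.
Here 1−s−f = 0.444 and s = 0.029.
u_1 = 0.114000 × 0.444 + 0.029 = 0.079616.
u_2 = 0.079616 × 0.444 + 0.029 = 0.064350.

Unemployment rate after two months ≈ 6.43%.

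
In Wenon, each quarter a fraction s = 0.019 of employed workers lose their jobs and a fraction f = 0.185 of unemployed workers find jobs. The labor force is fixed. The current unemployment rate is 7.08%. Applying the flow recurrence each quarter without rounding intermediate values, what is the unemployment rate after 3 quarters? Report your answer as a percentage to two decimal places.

Unemployment rate after three quarters ≈ 8.19%.

With a fixed labor force, u_{t+1} = u_t + s·(1−u_t) − f·u_t = u_t·(1−s−f) + s.
Here 1−s−f = 0.796 and s = 0.019.
u_1 = 0.070800 × 0.796 + 0.019 = 0.075357.
u_2 = 0.075357 × 0.796 + 0.019 = 0.078984.
u_3 = 0.078984 × 0.796 + 0.019 = 0.081871.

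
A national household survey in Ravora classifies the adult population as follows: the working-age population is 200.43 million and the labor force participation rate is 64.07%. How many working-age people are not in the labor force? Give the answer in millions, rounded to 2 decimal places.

Share not in the labor force = 1 − 0.6407 = 0.3593.
Not in labor force = 0.3593 × 200.43 ≈ 72.01 million.

About 72.01 million are not in the labor force.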